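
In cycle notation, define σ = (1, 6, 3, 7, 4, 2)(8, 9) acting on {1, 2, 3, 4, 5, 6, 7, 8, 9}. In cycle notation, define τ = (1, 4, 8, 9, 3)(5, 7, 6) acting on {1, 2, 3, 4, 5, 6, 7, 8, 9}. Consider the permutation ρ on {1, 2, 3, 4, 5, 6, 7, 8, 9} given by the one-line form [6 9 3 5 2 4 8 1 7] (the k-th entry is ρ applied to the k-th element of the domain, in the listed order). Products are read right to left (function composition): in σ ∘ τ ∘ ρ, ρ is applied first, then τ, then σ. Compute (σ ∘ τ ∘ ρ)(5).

1

Apply the permutations in order: ρ(5) = 2, then τ(2) = 2, then σ(2) = 1. So (σ ∘ τ ∘ ρ)(5) = 1.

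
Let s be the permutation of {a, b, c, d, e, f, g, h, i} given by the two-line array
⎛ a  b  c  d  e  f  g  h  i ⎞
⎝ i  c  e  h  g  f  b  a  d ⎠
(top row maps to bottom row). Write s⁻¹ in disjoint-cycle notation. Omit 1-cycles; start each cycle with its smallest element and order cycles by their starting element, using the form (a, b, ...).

First write s in disjoint cycles: (a, i, d, h)(b, c, e, g).
Reversing each cycle (and rotating so the smallest element leads) gives s⁻¹ = (a, h, d, i)(b, g, e, c).

(a, h, d, i)(b, g, e, c)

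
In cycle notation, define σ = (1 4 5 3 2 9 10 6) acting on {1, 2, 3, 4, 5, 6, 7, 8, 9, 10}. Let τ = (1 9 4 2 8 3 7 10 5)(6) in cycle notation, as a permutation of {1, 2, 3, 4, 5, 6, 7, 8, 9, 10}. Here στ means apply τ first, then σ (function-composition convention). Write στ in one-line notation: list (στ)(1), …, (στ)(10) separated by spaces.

For each element, apply τ then σ: 1 → 9 → 10; 2 → 8 → 8; 3 → 7 → 7; 4 → 2 → 9; 5 → 1 → 4; 6 → 6 → 1; 7 → 10 → 6; 8 → 3 → 2; 9 → 4 → 5; 10 → 5 → 3.
So στ in one-line form is 10 8 7 9 4 1 6 2 5 3.

10 8 7 9 4 1 6 2 5 3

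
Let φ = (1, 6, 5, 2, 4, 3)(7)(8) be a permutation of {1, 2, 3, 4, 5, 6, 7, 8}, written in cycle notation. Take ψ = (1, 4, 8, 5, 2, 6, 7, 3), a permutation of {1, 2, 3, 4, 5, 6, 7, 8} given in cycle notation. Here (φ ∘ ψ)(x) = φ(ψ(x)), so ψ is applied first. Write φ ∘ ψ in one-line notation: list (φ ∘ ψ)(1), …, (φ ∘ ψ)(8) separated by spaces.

3 5 6 8 4 7 1 2

(φ ∘ ψ)(x) = φ(ψ(x)). Computing each image: φ(ψ(1)) = φ(4) = 3, φ(ψ(2)) = φ(6) = 5, φ(ψ(3)) = φ(1) = 6, φ(ψ(4)) = φ(8) = 8, φ(ψ(5)) = φ(2) = 4, φ(ψ(6)) = φ(7) = 7, φ(ψ(7)) = φ(3) = 1, φ(ψ(8)) = φ(5) = 2.
Hence φ ∘ ψ = [3 5 6 8 4 7 1 2].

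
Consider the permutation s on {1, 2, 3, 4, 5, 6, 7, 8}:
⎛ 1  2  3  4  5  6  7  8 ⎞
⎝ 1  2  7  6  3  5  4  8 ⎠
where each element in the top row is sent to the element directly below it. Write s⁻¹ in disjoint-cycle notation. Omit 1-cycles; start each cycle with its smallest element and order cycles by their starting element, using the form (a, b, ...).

First write s in disjoint cycles: (3, 7, 4, 6, 5).
The inverse reverses every cycle; in canonical form, s⁻¹ = (3, 5, 6, 4, 7).

(3, 5, 6, 4, 7)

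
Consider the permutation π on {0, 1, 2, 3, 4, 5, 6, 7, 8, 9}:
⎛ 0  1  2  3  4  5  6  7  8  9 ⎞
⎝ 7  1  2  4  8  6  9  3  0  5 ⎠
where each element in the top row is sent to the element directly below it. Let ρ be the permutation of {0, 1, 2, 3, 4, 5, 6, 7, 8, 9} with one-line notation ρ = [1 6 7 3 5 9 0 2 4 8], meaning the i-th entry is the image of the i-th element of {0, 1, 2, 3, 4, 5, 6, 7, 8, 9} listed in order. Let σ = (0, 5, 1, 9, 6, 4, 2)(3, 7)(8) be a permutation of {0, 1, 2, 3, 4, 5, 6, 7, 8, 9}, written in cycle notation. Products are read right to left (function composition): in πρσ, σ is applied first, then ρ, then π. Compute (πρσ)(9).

7

(πρσ)(9) = π(ρ(σ(9))). σ(9) = 6, then ρ(6) = 0, then π(0) = 7, so the result is 7.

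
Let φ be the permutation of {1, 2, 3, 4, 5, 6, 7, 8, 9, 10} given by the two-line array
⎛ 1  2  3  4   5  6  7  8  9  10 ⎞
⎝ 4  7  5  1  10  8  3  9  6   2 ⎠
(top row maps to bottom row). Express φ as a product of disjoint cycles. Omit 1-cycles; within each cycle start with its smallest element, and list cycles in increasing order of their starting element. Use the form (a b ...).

(1 4)(2 7 3 5 10)(6 8 9)

Start at 1 and follow images: 1 → 4 → 1, giving the cycle (1 4).
Repeating from the next unused element and collecting all non-trivial cycles gives (1 4)(2 7 3 5 10)(6 8 9).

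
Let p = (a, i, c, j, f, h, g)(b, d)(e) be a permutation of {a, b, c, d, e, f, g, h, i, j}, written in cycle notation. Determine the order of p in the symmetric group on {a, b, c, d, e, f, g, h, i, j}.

14

The cycle type of p is (7, 2, 1).
The order is lcm(7, 2) = 14.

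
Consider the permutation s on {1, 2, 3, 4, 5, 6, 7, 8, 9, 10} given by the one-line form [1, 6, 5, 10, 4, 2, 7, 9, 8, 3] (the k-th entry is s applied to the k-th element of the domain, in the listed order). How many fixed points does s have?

2

The fixed points (elements with s(x) = x) are {1, 7}, so there are 2.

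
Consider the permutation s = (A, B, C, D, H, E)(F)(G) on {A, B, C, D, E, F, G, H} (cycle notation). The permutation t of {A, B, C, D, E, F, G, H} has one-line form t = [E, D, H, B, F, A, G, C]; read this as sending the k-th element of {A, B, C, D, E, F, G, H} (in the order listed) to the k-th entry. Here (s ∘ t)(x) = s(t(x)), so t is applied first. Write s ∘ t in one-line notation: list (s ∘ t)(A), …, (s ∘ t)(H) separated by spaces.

(s ∘ t)(x) = s(t(x)). Computing each image: s(t(A)) = s(E) = A, s(t(B)) = s(D) = H, s(t(C)) = s(H) = E, s(t(D)) = s(B) = C, s(t(E)) = s(F) = F, s(t(F)) = s(A) = B, s(t(G)) = s(G) = G, s(t(H)) = s(C) = D.
Hence s ∘ t = [A H E C F B G D].

A H E C F B G D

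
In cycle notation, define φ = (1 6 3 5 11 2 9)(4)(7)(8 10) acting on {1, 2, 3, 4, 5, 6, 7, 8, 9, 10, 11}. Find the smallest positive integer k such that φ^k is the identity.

The disjoint cycles have lengths 7, 2, 1, 1.
The order is lcm(7, 2) = 14.

14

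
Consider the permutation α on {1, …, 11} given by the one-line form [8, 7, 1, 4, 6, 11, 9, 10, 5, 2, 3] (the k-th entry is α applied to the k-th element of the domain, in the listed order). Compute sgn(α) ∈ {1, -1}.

In disjoint-cycle form the cycle lengths are 10, 1.
A cycle is odd iff its length is even; α has 1 even-length cycle, so sgn(α) = (−1)^1 and α is odd.

-1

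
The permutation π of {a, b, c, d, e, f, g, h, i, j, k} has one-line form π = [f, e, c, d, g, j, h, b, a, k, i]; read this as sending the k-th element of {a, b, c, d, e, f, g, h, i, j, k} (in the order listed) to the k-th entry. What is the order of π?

Writing π as disjoint cycles, the cycle lengths are 5, 4, 1, 1.
Since disjoint cycles commute, ord(π) = lcm(5, 4) = 20.

20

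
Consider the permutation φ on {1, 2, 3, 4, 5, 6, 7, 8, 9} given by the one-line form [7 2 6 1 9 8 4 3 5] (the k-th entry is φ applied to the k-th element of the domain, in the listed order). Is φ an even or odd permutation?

odd

In disjoint-cycle form the cycle lengths are 3, 3, 2, 1.
A cycle is odd iff its length is even; φ has 1 even-length cycle, so sgn(φ) = (−1)^1 and φ is odd.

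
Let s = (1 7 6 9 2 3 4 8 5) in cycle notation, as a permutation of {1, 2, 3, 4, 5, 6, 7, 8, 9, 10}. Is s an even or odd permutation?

The cycle lengths are 9, 1.
A cycle of length ℓ contributes ℓ−1 transpositions, so s is a product of 8 transpositions — even.

even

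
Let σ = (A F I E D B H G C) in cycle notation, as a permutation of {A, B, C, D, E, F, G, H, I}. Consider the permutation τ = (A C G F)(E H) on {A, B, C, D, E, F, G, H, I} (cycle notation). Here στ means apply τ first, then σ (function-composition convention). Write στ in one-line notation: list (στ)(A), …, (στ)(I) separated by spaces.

(στ)(x) = σ(τ(x)). Computing each image: σ(τ(A)) = σ(C) = A, σ(τ(B)) = σ(B) = H, σ(τ(C)) = σ(G) = C, σ(τ(D)) = σ(D) = B, σ(τ(E)) = σ(H) = G, σ(τ(F)) = σ(A) = F, σ(τ(G)) = σ(F) = I, σ(τ(H)) = σ(E) = D, σ(τ(I)) = σ(I) = E.
Hence στ = [A H C B G F I D E].

A H C B G F I D E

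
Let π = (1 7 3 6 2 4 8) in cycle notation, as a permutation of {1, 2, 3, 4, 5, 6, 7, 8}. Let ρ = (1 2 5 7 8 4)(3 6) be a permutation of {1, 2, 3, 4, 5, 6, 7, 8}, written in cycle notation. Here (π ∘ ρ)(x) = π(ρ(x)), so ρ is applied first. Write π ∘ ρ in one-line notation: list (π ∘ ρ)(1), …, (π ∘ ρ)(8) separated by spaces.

4 5 2 7 3 6 1 8

For each element, apply ρ then π: 1 → 2 → 4; 2 → 5 → 5; 3 → 6 → 2; 4 → 1 → 7; 5 → 7 → 3; 6 → 3 → 6; 7 → 8 → 1; 8 → 4 → 8.
Collecting the images, π ∘ ρ = [4 5 2 7 3 6 1 8].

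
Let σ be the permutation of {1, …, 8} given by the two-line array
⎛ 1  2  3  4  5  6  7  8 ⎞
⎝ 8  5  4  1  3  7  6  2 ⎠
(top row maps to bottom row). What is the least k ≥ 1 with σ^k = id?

6

The disjoint-cycle form of σ has cycle lengths 6, 2.
The order is lcm(6, 2) = 6.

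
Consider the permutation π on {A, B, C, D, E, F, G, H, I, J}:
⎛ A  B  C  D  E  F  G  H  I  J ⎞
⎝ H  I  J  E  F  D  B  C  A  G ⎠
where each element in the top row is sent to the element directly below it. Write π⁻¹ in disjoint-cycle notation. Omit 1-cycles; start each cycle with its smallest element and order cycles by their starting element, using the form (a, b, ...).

First write π in disjoint cycles: (A, H, C, J, G, B, I)(D, E, F).
Reversing each cycle (and rotating so the smallest element leads) gives π⁻¹ = (A, I, B, G, J, C, H)(D, F, E).

(A, I, B, G, J, C, H)(D, F, E)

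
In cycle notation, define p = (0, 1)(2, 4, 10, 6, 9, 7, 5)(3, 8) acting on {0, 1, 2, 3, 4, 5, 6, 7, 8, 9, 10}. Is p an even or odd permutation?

even

The cycle lengths are 7, 2, 2.
A cycle of length ℓ contributes ℓ−1 transpositions, so p is a product of 6 + 1 + 1 = 8 transpositions — even.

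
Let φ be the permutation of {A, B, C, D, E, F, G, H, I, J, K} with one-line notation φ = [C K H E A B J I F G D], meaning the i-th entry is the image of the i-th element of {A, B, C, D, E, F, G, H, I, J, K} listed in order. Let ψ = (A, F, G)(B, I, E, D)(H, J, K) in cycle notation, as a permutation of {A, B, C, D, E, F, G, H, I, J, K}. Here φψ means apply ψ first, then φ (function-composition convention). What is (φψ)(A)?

B

ψ(A) = F, then φ(F) = B; composing gives (φψ)(A) = B.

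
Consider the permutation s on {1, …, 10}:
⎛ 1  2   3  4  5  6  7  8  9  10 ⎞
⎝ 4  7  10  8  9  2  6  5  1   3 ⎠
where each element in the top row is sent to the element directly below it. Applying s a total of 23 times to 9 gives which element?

Tracing 9 → 1 → … returns to 9 after 5 steps, so 9 lies in a 5-cycle (1 4 8 5 9).
Since the cycle has length 5, s^23 acts on it the same as s^3 (23 mod 5 = 3).
Stepping 3 places around the cycle: 9 → 1 → 4 → 8.

8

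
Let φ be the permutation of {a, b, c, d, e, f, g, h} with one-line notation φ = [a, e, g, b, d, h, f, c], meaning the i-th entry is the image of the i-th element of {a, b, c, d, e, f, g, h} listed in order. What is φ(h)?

h is element number 8 of the domain, and entry number 8 of the one-line form is c, so φ(h) = c.

c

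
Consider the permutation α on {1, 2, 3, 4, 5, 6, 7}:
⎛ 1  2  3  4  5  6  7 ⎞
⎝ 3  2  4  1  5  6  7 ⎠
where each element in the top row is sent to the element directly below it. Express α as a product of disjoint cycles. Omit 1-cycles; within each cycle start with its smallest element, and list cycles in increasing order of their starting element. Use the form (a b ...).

(1 3 4)

Iterating α from 1 gives 1 → 3 → 4 → 1; that is the 3-cycle (1 3 4).
Continuing from each remaining unvisited element yields (1 3 4).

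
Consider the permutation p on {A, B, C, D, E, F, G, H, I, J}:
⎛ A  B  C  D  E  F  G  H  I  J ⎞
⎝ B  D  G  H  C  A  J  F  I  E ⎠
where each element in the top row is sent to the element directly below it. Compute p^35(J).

G

Tracing J → E → … returns to J after 4 steps, so J lies in a 4-cycle (C, G, J, E).
Since the cycle has length 4, p^35 acts on it the same as p^3 (35 mod 4 = 3).
Advancing 3 steps from J: J → E → C → G.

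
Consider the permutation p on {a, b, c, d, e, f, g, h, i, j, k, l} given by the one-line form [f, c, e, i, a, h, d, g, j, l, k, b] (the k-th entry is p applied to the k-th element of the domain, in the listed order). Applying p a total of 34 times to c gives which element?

Tracing c → e → … returns to c after 11 steps, so c lies in an 11-cycle (a f h g d i j l b c e).
Since the cycle has length 11, p^34 acts on it the same as p^1 (34 mod 11 = 1).
Stepping 1 place around the cycle: c → e.

e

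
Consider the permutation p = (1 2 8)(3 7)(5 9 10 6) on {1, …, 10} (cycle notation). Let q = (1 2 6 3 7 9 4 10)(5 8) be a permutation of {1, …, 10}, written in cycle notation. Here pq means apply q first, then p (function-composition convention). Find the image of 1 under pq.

q(1) = 2, then p(2) = 8; composing gives (pq)(1) = 8.

8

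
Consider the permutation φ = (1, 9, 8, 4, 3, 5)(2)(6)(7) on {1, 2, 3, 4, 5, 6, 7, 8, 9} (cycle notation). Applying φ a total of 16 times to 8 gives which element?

1

8 lies in the 6-cycle (1, 9, 8, 4, 3, 5).
Powers repeat with period 6 on this cycle, and 16 mod 6 = 4, so φ^16(8) = φ^4(8).
Advancing 4 steps from 8: 8 → 4 → 3 → 5 → 1.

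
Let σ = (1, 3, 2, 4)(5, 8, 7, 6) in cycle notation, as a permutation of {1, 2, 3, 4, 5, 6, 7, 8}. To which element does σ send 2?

In the cycle (1, 3, 2, 4), 2 is followed by 4, so σ(2) = 4.

4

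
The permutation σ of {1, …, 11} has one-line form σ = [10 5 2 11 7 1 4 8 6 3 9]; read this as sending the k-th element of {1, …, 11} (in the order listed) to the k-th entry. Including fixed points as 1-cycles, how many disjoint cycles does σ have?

2

The cycle decomposition is (1 10 3 2 5 7 4 11 9 6)(8), which has 2 cycles (counting 1-cycles).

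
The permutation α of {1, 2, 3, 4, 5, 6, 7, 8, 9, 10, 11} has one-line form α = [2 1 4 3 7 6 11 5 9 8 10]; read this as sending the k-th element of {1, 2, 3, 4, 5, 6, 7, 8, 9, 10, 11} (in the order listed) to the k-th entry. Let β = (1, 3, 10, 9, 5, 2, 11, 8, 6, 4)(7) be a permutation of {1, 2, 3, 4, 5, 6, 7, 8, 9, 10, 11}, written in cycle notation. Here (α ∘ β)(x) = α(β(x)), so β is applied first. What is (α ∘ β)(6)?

3

(α ∘ β)(6) = α(β(6)). β(6) = 4, then α(4) = 3. So (α ∘ β)(6) = 3.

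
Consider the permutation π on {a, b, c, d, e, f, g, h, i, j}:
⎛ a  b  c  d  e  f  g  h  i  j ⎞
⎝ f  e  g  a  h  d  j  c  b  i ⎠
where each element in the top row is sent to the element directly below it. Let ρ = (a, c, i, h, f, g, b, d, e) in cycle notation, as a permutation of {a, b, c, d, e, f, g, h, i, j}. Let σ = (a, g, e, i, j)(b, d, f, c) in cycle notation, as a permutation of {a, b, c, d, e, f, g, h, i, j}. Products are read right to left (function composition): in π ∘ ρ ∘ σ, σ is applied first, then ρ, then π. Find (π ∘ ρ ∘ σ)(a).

e

(π ∘ ρ ∘ σ)(a) = π(ρ(σ(a))). σ(a) = g, then ρ(g) = b, then π(b) = e, so the result is e.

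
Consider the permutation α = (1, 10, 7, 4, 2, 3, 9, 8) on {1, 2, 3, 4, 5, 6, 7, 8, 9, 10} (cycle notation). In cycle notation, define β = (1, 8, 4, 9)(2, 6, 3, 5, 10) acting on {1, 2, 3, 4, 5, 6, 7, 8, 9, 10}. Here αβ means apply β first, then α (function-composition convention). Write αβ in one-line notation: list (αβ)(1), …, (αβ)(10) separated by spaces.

1 6 5 8 7 9 4 2 10 3

(αβ)(x) = α(β(x)). Computing each image: α(β(1)) = α(8) = 1, α(β(2)) = α(6) = 6, α(β(3)) = α(5) = 5, α(β(4)) = α(9) = 8, α(β(5)) = α(10) = 7, α(β(6)) = α(3) = 9, α(β(7)) = α(7) = 4, α(β(8)) = α(4) = 2, α(β(9)) = α(1) = 10, α(β(10)) = α(2) = 3.
Hence αβ = [1 6 5 8 7 9 4 2 10 3].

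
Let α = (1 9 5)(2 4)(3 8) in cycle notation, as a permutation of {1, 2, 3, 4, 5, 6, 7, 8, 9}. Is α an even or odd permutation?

The cycle lengths are 3, 2, 2, 1, 1.
A cycle is odd iff its length is even; α has 2 even-length cycles, so sgn(α) = (−1)^2 and α is even.

even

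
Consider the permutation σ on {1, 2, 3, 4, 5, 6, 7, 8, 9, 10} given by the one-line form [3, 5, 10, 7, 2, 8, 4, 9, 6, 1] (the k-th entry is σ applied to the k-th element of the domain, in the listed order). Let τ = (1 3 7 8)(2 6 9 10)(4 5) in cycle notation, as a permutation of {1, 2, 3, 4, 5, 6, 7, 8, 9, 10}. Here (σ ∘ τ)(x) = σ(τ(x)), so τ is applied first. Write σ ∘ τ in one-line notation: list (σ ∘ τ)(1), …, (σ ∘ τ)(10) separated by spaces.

(σ ∘ τ)(x) = σ(τ(x)). Computing each image: σ(τ(1)) = σ(3) = 10, σ(τ(2)) = σ(6) = 8, σ(τ(3)) = σ(7) = 4, σ(τ(4)) = σ(5) = 2, σ(τ(5)) = σ(4) = 7, σ(τ(6)) = σ(9) = 6, σ(τ(7)) = σ(8) = 9, σ(τ(8)) = σ(1) = 3, σ(τ(9)) = σ(10) = 1, σ(τ(10)) = σ(2) = 5.
Hence σ ∘ τ = [10 8 4 2 7 6 9 3 1 5].

10 8 4 2 7 6 9 3 1 5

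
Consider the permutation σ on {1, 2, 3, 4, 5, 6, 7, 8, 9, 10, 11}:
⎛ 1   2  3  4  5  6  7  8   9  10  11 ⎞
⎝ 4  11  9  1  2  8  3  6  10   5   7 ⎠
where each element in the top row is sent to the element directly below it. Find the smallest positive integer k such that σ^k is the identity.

The disjoint-cycle form of σ has cycle lengths 7, 2, 2.
The order of σ is the least common multiple of its cycle lengths: lcm(7, 2, 2) = 14.

14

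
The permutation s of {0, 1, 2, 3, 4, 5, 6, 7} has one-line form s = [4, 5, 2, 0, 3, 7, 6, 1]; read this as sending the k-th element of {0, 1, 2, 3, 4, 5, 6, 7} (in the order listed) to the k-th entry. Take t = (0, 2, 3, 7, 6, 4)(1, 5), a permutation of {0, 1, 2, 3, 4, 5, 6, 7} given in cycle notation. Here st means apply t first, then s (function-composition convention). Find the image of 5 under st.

5

(st)(5) = s(t(5)). t(5) = 1, then s(1) = 5. So (st)(5) = 5.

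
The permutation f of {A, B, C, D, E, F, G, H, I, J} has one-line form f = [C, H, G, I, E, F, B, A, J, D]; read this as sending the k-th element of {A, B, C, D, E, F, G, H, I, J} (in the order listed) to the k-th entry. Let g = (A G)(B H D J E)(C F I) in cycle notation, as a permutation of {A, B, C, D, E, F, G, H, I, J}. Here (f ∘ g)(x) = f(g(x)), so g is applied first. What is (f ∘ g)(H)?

(f ∘ g)(H) = f(g(H)). g(H) = D, then f(D) = I. So (f ∘ g)(H) = I.

I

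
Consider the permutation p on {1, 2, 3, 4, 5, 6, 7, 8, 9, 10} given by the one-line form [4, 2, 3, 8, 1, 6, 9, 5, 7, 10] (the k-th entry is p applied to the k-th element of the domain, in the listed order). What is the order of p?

4

Decomposing into disjoint cycles gives cycle lengths 4, 2, 1, 1, 1, 1.
The order is lcm(4, 2) = 4.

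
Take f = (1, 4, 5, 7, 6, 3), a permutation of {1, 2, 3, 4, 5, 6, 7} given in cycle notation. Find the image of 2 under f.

2

2 does not appear in any cycle of f, so it is a fixed point: f(2) = 2.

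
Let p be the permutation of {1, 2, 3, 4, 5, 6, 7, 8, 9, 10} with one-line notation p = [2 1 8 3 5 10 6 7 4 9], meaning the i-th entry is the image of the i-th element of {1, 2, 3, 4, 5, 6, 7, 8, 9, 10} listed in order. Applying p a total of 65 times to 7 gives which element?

10

Tracing 7 → 6 → … returns to 7 after 7 steps, so 7 lies in a 7-cycle (3, 8, 7, 6, 10, 9, 4).
Powers repeat with period 7 on this cycle, and 65 mod 7 = 2, so p^65(7) = p^2(7).
Advancing 2 steps from 7: 7 → 6 → 10.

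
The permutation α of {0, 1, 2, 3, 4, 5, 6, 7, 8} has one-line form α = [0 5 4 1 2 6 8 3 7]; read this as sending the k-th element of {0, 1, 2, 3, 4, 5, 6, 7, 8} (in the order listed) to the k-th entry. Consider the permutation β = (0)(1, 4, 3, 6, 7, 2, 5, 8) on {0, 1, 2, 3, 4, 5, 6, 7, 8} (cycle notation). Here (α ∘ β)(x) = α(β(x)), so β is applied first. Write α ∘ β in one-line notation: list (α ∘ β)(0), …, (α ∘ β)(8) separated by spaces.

0 2 6 8 1 7 3 4 5

(α ∘ β)(x) = α(β(x)). Computing each image: α(β(0)) = α(0) = 0, α(β(1)) = α(4) = 2, α(β(2)) = α(5) = 6, α(β(3)) = α(6) = 8, α(β(4)) = α(3) = 1, α(β(5)) = α(8) = 7, α(β(6)) = α(7) = 3, α(β(7)) = α(2) = 4, α(β(8)) = α(1) = 5.
Hence α ∘ β = [0 2 6 8 1 7 3 4 5].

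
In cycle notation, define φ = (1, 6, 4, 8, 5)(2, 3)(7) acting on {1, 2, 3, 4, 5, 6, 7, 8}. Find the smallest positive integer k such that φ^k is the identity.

The cycle type of φ is (5, 2, 1).
The order is lcm(5, 2) = 10.

10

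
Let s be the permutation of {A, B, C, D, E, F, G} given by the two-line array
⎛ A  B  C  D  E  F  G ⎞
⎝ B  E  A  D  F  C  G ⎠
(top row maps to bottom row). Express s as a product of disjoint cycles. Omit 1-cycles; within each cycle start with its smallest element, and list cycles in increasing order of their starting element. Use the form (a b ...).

(A B E F C)

From A: A → B → E → F → C → A, closing the cycle (A B E F C).
Continuing from each remaining unvisited element yields (A B E F C).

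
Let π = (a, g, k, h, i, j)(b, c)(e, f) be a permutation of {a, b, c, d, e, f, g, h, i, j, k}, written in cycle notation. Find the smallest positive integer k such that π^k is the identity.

6

The disjoint cycles have lengths 6, 2, 2, 1.
Since disjoint cycles commute, ord(π) = lcm(6, 2, 2) = 6.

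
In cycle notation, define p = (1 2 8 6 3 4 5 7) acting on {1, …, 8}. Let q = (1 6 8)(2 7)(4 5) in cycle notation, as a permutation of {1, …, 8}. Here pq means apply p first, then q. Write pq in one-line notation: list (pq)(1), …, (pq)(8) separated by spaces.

For each element, apply p then q: 1 → 2 → 7; 2 → 8 → 1; 3 → 4 → 5; 4 → 5 → 4; 5 → 7 → 2; 6 → 3 → 3; 7 → 1 → 6; 8 → 6 → 8.
So pq in one-line form is 7 1 5 4 2 3 6 8.

7 1 5 4 2 3 6 8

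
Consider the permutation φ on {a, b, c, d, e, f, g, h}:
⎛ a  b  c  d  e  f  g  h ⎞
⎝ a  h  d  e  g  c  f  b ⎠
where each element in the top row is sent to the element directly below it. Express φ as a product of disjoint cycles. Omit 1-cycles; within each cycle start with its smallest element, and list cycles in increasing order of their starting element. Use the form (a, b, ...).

Start at b and follow images: b → h → b, giving the cycle (b, h).
Continuing from each remaining unvisited element yields (b, h)(c, d, e, g, f).

(b, h)(c, d, e, g, f)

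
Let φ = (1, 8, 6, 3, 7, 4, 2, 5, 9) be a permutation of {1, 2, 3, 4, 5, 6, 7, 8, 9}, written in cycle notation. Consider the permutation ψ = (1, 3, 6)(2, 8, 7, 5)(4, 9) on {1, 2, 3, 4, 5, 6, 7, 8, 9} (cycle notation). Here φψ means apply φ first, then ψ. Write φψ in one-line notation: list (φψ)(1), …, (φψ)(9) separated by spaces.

Chase each element through φ then ψ: 1 → 8 → 7; 2 → 5 → 2; 3 → 7 → 5; 4 → 2 → 8; 5 → 9 → 4; 6 → 3 → 6; 7 → 4 → 9; 8 → 6 → 1; 9 → 1 → 3.
So φψ in one-line form is 7 2 5 8 4 6 9 1 3.

7 2 5 8 4 6 9 1 3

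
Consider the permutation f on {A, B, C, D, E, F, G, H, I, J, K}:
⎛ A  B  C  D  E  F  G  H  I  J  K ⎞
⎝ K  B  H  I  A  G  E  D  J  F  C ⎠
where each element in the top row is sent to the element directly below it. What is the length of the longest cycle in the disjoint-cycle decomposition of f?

Decomposing into disjoint cycles gives (A K C H D I J F G E); the longest has length 10.

10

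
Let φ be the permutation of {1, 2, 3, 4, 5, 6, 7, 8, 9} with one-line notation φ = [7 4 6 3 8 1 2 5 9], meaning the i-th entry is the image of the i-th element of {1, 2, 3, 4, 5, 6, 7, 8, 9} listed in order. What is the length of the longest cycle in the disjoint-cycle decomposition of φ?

6

Decomposing into disjoint cycles gives (1 7 2 4 3 6)(5 8); the longest has length 6.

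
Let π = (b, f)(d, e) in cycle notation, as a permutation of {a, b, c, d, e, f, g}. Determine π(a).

a does not appear in any cycle of π, so it is a fixed point: π(a) = a.

a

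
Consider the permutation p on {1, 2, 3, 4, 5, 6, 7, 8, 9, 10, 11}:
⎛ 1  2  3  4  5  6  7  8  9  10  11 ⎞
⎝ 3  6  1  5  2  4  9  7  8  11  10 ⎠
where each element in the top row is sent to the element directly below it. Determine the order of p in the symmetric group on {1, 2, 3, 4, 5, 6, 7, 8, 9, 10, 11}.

Writing p as disjoint cycles, the cycle lengths are 4, 3, 2, 2.
The order of p is the least common multiple of its cycle lengths: lcm(4, 3, 2, 2) = 12.

12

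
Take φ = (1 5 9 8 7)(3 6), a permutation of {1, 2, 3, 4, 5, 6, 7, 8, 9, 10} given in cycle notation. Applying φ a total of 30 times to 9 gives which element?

9 lies in the 5-cycle (1 5 9 8 7).
On a 5-cycle, φ^5 is the identity, so φ^30 = φ^0 there (30 ≡ 0 mod 5).
So φ^30(9) = 9.

9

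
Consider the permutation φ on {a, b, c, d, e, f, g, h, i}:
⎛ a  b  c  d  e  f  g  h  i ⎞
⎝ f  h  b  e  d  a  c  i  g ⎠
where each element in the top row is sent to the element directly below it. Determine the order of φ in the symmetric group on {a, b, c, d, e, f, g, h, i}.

10

The disjoint-cycle form of φ has cycle lengths 5, 2, 2.
The order is lcm(5, 2, 2) = 10.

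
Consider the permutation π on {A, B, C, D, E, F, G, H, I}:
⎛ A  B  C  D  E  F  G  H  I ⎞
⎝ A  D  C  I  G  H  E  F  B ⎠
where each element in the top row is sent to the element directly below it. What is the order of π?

Writing π as disjoint cycles, the cycle lengths are 3, 2, 2, 1, 1.
The order of π is the least common multiple of its cycle lengths: lcm(3, 2, 2) = 6.

6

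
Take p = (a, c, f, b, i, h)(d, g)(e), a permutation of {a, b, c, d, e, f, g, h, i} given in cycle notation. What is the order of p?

The cycle type of p is (6, 2, 1).
The order of p is the least common multiple of its cycle lengths: lcm(6, 2) = 6.

6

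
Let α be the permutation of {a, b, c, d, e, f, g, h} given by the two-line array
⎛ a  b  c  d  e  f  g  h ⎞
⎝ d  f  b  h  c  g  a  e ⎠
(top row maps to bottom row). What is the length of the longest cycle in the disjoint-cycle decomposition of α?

8

Decomposing into disjoint cycles gives (a, d, h, e, c, b, f, g); the longest has length 8.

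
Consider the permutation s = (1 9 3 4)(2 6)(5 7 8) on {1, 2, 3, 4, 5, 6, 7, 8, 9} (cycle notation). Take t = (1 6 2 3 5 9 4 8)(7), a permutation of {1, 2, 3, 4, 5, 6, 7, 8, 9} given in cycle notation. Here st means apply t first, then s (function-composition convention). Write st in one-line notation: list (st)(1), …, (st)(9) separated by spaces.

2 4 7 5 3 6 8 9 1

(st)(x) = s(t(x)). Computing each image: s(t(1)) = s(6) = 2, s(t(2)) = s(3) = 4, s(t(3)) = s(5) = 7, s(t(4)) = s(8) = 5, s(t(5)) = s(9) = 3, s(t(6)) = s(2) = 6, s(t(7)) = s(7) = 8, s(t(8)) = s(1) = 9, s(t(9)) = s(4) = 1.
Hence st = [2 4 7 5 3 6 8 9 1].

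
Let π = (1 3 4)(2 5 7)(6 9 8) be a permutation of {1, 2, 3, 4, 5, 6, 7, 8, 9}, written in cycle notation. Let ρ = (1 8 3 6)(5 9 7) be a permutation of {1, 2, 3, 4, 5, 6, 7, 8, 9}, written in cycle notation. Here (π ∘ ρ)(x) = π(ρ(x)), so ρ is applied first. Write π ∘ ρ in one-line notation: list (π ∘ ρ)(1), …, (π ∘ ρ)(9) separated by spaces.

For each element, apply ρ then π: 1 → 8 → 6; 2 → 2 → 5; 3 → 6 → 9; 4 → 4 → 1; 5 → 9 → 8; 6 → 1 → 3; 7 → 5 → 7; 8 → 3 → 4; 9 → 7 → 2.
Collecting the images, π ∘ ρ = [6 5 9 1 8 3 7 4 2].

6 5 9 1 8 3 7 4 2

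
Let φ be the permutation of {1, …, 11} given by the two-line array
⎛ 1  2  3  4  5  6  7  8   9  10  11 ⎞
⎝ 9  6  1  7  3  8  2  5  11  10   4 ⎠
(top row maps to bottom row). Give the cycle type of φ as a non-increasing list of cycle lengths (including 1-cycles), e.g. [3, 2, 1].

[10, 1]

The disjoint cycles are (1 9 11 4 7 2 6 8 5 3)(10), with lengths 10, 1 in non-increasing order.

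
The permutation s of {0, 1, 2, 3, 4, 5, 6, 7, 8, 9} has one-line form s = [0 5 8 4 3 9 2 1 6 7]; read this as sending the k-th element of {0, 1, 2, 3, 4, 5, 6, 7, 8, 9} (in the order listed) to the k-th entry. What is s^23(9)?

5

Tracing 9 → 7 → … returns to 9 after 4 steps, so 9 lies in a 4-cycle (1, 5, 9, 7).
Since the cycle has length 4, s^23 acts on it the same as s^3 (23 mod 4 = 3).
Advancing 3 steps from 9: 9 → 7 → 1 → 5.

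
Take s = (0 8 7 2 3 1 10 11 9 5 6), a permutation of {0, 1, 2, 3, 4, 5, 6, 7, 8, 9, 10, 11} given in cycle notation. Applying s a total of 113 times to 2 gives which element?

10

2 lies in the 11-cycle (0 8 7 2 3 1 10 11 9 5 6).
Powers repeat with period 11 on this cycle, and 113 mod 11 = 3, so s^113(2) = s^3(2).
Advancing 3 steps from 2: 2 → 3 → 1 → 10.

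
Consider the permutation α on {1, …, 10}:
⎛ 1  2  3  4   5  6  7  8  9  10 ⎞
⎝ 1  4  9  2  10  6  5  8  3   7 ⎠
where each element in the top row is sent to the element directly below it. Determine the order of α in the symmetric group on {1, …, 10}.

6

The disjoint-cycle form of α has cycle lengths 3, 2, 2, 1, 1, 1.
Since disjoint cycles commute, ord(α) = lcm(3, 2, 2) = 6.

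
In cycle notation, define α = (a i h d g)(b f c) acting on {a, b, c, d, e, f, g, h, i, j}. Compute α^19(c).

c lies in the 3-cycle (b f c).
Powers repeat with period 3 on this cycle, and 19 mod 3 = 1, so α^19(c) = α^1(c).
Advancing 1 step from c: c → b.

b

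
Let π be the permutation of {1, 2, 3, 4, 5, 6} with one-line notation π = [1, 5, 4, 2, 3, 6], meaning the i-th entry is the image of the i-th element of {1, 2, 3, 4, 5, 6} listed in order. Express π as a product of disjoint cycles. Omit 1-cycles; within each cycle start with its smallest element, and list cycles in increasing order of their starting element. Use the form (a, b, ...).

(2, 5, 3, 4)

From 2: 2 → 5 → 3 → 4 → 2, closing the cycle (2, 5, 3, 4).
Continuing from each remaining unvisited element yields (2, 5, 3, 4).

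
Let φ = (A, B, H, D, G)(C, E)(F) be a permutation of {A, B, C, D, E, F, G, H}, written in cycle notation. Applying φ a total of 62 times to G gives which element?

B

G lies in the 5-cycle (A, B, H, D, G).
On a 5-cycle, φ^5 is the identity, so φ^62 = φ^2 there (62 ≡ 2 mod 5).
Stepping 2 places around the cycle: G → A → B.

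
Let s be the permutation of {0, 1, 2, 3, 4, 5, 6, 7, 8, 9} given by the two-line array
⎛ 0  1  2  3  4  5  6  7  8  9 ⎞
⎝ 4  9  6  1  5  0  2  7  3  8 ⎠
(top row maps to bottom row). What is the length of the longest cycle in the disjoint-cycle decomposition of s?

4

Decomposing into disjoint cycles gives (0 4 5)(1 9 8 3)(2 6); the longest has length 4.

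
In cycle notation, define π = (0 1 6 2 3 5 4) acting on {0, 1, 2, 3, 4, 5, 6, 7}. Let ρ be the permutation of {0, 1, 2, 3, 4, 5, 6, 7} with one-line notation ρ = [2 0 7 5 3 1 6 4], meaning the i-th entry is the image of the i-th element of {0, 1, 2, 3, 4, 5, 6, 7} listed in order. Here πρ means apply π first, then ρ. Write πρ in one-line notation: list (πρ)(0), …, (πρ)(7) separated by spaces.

Chase each element through π then ρ: 0 → 1 → 0; 1 → 6 → 6; 2 → 3 → 5; 3 → 5 → 1; 4 → 0 → 2; 5 → 4 → 3; 6 → 2 → 7; 7 → 7 → 4.
Collecting the images, πρ = [0 6 5 1 2 3 7 4].

0 6 5 1 2 3 7 4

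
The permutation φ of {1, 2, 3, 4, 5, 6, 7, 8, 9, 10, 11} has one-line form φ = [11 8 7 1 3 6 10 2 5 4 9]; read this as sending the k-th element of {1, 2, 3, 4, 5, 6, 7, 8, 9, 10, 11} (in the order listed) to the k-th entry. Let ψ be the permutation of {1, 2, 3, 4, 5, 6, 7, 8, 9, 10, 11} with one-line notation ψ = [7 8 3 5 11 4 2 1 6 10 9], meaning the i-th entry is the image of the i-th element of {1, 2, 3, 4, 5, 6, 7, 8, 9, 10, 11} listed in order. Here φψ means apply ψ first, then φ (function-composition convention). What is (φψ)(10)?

(φψ)(10) = φ(ψ(10)). ψ(10) = 10, then φ(10) = 4. So (φψ)(10) = 4.

4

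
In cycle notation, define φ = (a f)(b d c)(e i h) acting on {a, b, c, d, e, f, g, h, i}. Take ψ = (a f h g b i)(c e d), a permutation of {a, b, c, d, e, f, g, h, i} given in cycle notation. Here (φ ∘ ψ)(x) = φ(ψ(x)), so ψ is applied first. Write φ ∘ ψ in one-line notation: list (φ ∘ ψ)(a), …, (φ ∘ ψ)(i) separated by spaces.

a h i b c e d g f

(φ ∘ ψ)(x) = φ(ψ(x)). Computing each image: φ(ψ(a)) = φ(f) = a, φ(ψ(b)) = φ(i) = h, φ(ψ(c)) = φ(e) = i, φ(ψ(d)) = φ(c) = b, φ(ψ(e)) = φ(d) = c, φ(ψ(f)) = φ(h) = e, φ(ψ(g)) = φ(b) = d, φ(ψ(h)) = φ(g) = g, φ(ψ(i)) = φ(a) = f.
Hence φ ∘ ψ = [a h i b c e d g f].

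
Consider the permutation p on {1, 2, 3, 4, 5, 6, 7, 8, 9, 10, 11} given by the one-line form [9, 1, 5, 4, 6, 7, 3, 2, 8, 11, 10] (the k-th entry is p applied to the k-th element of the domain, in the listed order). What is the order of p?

4

Writing p as disjoint cycles, the cycle lengths are 4, 4, 2, 1.
Since disjoint cycles commute, ord(p) = lcm(4, 4, 2) = 4.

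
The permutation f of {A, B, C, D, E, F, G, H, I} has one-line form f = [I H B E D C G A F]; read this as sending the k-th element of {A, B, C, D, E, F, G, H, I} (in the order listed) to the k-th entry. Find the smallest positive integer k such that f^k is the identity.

Writing f as disjoint cycles, the cycle lengths are 6, 2, 1.
The order of f is the least common multiple of its cycle lengths: lcm(6, 2) = 6.

6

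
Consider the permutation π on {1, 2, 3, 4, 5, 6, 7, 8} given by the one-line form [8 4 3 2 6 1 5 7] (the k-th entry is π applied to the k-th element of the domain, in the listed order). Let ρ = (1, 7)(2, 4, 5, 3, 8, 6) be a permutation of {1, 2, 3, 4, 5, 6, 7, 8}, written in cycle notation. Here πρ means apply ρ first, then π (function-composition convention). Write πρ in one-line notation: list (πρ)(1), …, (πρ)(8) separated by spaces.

5 2 7 6 3 4 8 1

For each element, apply ρ then π: 1 → 7 → 5; 2 → 4 → 2; 3 → 8 → 7; 4 → 5 → 6; 5 → 3 → 3; 6 → 2 → 4; 7 → 1 → 8; 8 → 6 → 1.
Collecting the images, πρ = [5 2 7 6 3 4 8 1].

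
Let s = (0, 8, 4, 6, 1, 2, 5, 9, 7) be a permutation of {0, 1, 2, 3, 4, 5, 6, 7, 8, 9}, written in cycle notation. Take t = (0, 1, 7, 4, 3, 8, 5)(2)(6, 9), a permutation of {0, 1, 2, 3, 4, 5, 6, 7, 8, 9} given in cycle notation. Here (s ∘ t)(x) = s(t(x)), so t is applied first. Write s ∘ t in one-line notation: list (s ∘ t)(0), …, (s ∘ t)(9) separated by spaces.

2 0 5 4 3 8 7 6 9 1

(s ∘ t)(x) = s(t(x)). Computing each image: s(t(0)) = s(1) = 2, s(t(1)) = s(7) = 0, s(t(2)) = s(2) = 5, s(t(3)) = s(8) = 4, s(t(4)) = s(3) = 3, s(t(5)) = s(0) = 8, s(t(6)) = s(9) = 7, s(t(7)) = s(4) = 6, s(t(8)) = s(5) = 9, s(t(9)) = s(6) = 1.
Hence s ∘ t = [2 0 5 4 3 8 7 6 9 1].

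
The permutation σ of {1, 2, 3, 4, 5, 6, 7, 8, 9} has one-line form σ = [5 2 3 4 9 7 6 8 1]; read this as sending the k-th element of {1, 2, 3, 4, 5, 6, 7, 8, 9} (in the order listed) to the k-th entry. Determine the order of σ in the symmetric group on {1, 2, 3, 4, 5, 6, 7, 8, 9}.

6

Writing σ as disjoint cycles, the cycle lengths are 3, 2, 1, 1, 1, 1.
The order is lcm(3, 2) = 6.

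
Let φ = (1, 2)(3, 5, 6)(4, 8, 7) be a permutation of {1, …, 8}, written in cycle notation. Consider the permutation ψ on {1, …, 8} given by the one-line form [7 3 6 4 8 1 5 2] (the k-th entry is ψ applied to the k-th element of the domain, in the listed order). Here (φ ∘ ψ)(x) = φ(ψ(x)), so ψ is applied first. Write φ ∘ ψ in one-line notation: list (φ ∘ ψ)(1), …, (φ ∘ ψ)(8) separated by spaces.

For each element, apply ψ then φ: 1 → 7 → 4; 2 → 3 → 5; 3 → 6 → 3; 4 → 4 → 8; 5 → 8 → 7; 6 → 1 → 2; 7 → 5 → 6; 8 → 2 → 1.
So φ ∘ ψ in one-line form is 4 5 3 8 7 2 6 1.

4 5 3 8 7 2 6 1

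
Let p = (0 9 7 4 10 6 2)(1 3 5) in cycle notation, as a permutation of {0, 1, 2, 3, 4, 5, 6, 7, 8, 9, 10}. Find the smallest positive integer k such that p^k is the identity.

21

The cycle type of p is (7, 3, 1).
The order is lcm(7, 3) = 21.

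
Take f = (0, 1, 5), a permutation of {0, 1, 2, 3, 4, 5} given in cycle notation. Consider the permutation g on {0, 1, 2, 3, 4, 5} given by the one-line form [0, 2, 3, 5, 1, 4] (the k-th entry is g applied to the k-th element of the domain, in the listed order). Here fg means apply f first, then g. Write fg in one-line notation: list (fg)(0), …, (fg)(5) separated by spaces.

(fg)(x) = g(f(x)). Computing each image: g(f(0)) = g(1) = 2, g(f(1)) = g(5) = 4, g(f(2)) = g(2) = 3, g(f(3)) = g(3) = 5, g(f(4)) = g(4) = 1, g(f(5)) = g(0) = 0.
Hence fg = [2 4 3 5 1 0].

2 4 3 5 1 0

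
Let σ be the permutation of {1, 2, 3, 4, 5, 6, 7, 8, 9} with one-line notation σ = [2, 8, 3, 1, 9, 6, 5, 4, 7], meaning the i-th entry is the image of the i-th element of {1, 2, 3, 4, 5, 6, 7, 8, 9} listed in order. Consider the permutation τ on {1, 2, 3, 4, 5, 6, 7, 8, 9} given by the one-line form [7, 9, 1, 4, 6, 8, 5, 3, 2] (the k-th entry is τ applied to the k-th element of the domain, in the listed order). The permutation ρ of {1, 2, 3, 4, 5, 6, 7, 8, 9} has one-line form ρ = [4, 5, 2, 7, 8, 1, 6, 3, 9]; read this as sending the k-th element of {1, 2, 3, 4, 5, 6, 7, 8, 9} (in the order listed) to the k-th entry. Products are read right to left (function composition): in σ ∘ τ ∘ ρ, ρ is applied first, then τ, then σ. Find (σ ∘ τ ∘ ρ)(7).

4

(σ ∘ τ ∘ ρ)(7) = σ(τ(ρ(7))). ρ(7) = 6, then τ(6) = 8, then σ(8) = 4, so the result is 4.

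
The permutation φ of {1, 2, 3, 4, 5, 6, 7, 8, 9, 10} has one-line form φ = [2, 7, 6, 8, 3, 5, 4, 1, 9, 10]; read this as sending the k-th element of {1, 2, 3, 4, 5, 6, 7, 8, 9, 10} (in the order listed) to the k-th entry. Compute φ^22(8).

Tracing 8 → 1 → … returns to 8 after 5 steps, so 8 lies in a 5-cycle (1, 2, 7, 4, 8).
On a 5-cycle, φ^5 is the identity, so φ^22 = φ^2 there (22 ≡ 2 mod 5).
Stepping 2 places around the cycle: 8 → 1 → 2.

2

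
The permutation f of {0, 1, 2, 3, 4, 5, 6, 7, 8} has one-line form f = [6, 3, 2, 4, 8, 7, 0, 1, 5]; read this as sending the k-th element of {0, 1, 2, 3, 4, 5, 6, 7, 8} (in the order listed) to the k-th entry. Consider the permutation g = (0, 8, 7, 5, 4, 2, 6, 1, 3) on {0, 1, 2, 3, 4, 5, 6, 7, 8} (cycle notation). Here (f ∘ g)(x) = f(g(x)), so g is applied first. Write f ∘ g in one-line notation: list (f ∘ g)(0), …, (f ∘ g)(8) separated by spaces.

5 4 0 6 2 8 3 7 1

For each element, apply g then f: 0 → 8 → 5; 1 → 3 → 4; 2 → 6 → 0; 3 → 0 → 6; 4 → 2 → 2; 5 → 4 → 8; 6 → 1 → 3; 7 → 5 → 7; 8 → 7 → 1.
Collecting the images, f ∘ g = [5 4 0 6 2 8 3 7 1].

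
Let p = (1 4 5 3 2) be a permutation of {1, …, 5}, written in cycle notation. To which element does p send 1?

In the cycle (1 4 5 3 2), 1 is followed by 4, so p(1) = 4.

4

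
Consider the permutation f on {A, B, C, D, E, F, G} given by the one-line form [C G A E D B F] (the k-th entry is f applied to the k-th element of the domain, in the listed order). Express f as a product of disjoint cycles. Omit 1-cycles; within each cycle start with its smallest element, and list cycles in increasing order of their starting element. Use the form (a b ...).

From A: A → C → A, closing the cycle (A C).
Continuing from each remaining unvisited element yields (A C)(B G F)(D E).

(A C)(B G F)(D E)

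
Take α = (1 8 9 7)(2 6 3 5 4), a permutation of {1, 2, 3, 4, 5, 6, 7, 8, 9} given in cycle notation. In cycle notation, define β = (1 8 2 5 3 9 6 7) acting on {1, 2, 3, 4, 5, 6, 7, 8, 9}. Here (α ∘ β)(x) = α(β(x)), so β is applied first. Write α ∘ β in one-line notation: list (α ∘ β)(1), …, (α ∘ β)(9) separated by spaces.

9 4 7 2 5 1 8 6 3

(α ∘ β)(x) = α(β(x)). Computing each image: α(β(1)) = α(8) = 9, α(β(2)) = α(5) = 4, α(β(3)) = α(9) = 7, α(β(4)) = α(4) = 2, α(β(5)) = α(3) = 5, α(β(6)) = α(7) = 1, α(β(7)) = α(1) = 8, α(β(8)) = α(2) = 6, α(β(9)) = α(6) = 3.
Hence α ∘ β = [9 4 7 2 5 1 8 6 3].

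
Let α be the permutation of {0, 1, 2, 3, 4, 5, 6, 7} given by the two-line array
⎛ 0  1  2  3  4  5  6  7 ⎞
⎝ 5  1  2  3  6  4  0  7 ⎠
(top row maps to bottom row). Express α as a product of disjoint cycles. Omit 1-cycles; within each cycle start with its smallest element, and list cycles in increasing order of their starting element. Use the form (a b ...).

(0 5 4 6)

Iterating α from 0 gives 0 → 5 → 4 → 6 → 0; that is the 4-cycle (0 5 4 6).
Continuing from each remaining unvisited element yields (0 5 4 6).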